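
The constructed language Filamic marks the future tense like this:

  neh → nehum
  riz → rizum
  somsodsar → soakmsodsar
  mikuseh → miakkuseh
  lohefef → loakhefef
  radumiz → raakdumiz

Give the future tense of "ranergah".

raaknergah

neh and mikuseh both end in -h yet inflect differently (nehum, miakkuseh), so the final letter is not what conditions the rule; the number of vowels is.
"ranergah" has 3 vowels. The stems with 3 vowels (somsodsar → soakmsodsar, mikuseh → miakkuseh, lohefef → loakhefef) insert -ak- after the first vowel.
So ranergah → raaknergah.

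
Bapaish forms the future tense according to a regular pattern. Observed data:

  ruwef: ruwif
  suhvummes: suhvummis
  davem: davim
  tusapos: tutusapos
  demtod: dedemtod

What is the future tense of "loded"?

lodid

suhvummes and tusapos both end in -s yet inflect differently (suhvummis, tutusapos), so the final letter is not what conditions the rule; the last vowel is.
"loded" has last vowel 'e'. The stems whose last vowel is 'e' (ruwef → ruwif, suhvummes → suhvummis, davem → davim) change the last vowel to 'i'.
So loded → lodid.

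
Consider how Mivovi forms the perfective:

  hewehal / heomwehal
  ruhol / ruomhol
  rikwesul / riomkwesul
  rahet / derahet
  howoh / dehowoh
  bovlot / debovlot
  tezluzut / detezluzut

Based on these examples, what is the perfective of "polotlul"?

poomlotlul

ruhol and howoh both have last vowel 'o' yet inflect differently (ruomhol, dehowoh), so the last vowel is not what conditions the rule; the final letter is.
"polotlul" ends in -l. The stems ending in -l (hewehal → heomwehal, ruhol → ruomhol, rikwesul → riomkwesul) insert -om- after the first vowel.
The other pattern: stems ending in -h or -t add the prefix de-.
So polotlul → poomlotlul.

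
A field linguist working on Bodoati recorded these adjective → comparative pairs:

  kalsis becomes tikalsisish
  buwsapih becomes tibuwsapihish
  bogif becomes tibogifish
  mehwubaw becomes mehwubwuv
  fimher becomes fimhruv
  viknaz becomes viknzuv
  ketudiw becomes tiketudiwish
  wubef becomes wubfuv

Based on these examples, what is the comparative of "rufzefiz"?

tirufzefizish

bogif and wubef both end in -f yet inflect differently (tibogifish, wubfuv), so the final letter is not what conditions the rule; the last vowel is.
"rufzefiz" has last vowel 'i'. The stems whose last vowel is 'i' (buwsapih → tibuwsapihish, kalsis → tikalsisish, ketudiw → tiketudiwish) add ti- … -ish around the stem.
So rufzefiz → tirufzefizish.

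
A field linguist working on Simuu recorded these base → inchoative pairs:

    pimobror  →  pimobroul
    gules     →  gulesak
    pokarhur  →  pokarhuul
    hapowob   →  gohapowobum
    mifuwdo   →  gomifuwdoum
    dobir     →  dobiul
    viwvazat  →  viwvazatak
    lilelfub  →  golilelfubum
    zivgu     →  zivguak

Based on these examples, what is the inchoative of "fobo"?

"fobo" ends in -o. The one such stem in the data (mifuwdo → gomifuwdoum) adds go- … -um around the stem, so the same rule applies.
The other patterns: stems ending in -r drop the final letter and add -ul; stems ending in -s, -t or -u add -ak.
So fobo → gofoboum.

gofoboum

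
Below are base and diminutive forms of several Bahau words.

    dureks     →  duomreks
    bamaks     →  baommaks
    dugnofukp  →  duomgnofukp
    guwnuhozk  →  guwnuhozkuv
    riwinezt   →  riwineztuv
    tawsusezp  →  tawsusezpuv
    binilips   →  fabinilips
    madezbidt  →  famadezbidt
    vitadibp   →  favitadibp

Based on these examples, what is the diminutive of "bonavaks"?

boomnavaks

"bonavaks" has second-to-last letter 'k'. The stems whose second-to-last letter is 'k' (dureks → duomreks, bamaks → baommaks, dugnofukp → duomgnofukp) insert -om- after the first vowel.
The other patterns: stems whose second-to-last letter is 'z' add -uv; stems whose second-to-last letter is 'b', 'd' or 'p' add the prefix fa-.
So bonavaks → boomnavaks.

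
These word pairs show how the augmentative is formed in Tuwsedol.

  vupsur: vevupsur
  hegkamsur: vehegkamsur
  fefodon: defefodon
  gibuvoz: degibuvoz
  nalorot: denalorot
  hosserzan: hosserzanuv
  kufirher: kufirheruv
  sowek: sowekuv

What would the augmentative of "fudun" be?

fefodon and hosserzan both end in -n yet inflect differently (defefodon, hosserzanuv), so the final letter is not what conditions the rule; the last vowel is.
"fudun" has last vowel 'u'. The stems whose last vowel is 'u' (vupsur → vevupsur, hegkamsur → vehegkamsur) add the prefix ve-.
So fudun → vefudun.

vefudun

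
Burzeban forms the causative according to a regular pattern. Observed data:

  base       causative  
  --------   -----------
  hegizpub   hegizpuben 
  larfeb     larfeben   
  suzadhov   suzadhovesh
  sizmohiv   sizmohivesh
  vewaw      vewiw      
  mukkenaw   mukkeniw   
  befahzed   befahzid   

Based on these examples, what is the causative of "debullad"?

debullid

larfeb and befahzed both have last vowel 'e' yet inflect differently (larfeben, befahzid), so the last vowel is not what conditions the rule; the final letter is.
"debullad" ends in -d. The one such stem in the data (befahzed → befahzid) changes the last vowel to 'i' (as do vewaw, mukkenaw), so the same rule applies.
The other patterns: stems ending in -b add -en; stems ending in -v add -esh.
So debullad → debullid.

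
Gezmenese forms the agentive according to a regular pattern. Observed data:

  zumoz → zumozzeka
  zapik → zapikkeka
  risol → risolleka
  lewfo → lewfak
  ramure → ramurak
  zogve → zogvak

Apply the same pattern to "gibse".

zumoz and lewfo both have last vowel 'o' yet inflect differently (zumozzeka, lewfak), so the last vowel is not what conditions the rule; whether the stem ends in a vowel or a consonant is.
"gibse" ends in a vowel. The stems ending in a vowel (lewfo → lewfak, ramure → ramurak, zogve → zogvak) drop the final letter and add -ak.
So gibse → gibsak.

gibsak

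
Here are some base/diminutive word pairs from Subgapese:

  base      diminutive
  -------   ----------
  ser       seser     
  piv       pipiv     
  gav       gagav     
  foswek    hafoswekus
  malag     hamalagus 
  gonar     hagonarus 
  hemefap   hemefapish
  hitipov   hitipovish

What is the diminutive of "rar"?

ser and gonar both end in -r yet inflect differently (seser, hagonarus), so the final letter is not what conditions the rule; the number of vowels is.
"rar" has 1 vowel. The stems with 1 vowel (ser → seser, piv → pipiv, gav → gagav) repeat the first consonant+vowel as a prefix.
The other patterns: stems with 2 vowels add ha- … -us around the stem; stems with 3 vowels add -ish.
So rar → rarar.

rarar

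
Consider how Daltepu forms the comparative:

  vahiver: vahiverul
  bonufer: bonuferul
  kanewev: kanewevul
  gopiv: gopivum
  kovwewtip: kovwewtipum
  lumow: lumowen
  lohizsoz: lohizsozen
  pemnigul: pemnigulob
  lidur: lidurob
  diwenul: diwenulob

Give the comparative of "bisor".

kanewev and gopiv both end in -v yet inflect differently (kanewevul, gopivum), so the final letter is not what conditions the rule; the last vowel is.
"bisor" has last vowel 'o'. The stems whose last vowel is 'o' (lumow → lumowen, lohizsoz → lohizsozen) add -en.
So bisor → bisoren.

bisoren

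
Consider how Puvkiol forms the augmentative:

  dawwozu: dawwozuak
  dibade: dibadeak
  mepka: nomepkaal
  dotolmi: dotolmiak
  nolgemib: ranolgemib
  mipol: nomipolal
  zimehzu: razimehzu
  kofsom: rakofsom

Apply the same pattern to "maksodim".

nomaksodimal

dawwozu and zimehzu both end in -u yet inflect differently (dawwozuak, razimehzu), so the final letter is not what conditions the rule; the first letter is.
"maksodim" begins with m-. The stems beginning with m- (mepka → nomepkaal, mipol → nomipolal) add no- … -al around the stem.
The other patterns: stems beginning with d- add -ak; stems beginning with k-, n- or z- add the prefix ra-.
So maksodim → nomaksodimal.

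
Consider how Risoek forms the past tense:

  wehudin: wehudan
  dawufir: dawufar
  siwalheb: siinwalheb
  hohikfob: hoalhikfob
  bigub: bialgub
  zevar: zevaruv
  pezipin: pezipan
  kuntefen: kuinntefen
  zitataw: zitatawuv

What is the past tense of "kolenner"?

koinlenner

dawufir and zevar both end in -r yet inflect differently (dawufar, zevaruv), so the final letter is not what conditions the rule; the last vowel is.
"kolenner" has last vowel 'e'. The stems whose last vowel is 'e' (kuntefen → kuinntefen, siwalheb → siinwalheb) insert -in- after the first vowel.
So kolenner → koinlenner.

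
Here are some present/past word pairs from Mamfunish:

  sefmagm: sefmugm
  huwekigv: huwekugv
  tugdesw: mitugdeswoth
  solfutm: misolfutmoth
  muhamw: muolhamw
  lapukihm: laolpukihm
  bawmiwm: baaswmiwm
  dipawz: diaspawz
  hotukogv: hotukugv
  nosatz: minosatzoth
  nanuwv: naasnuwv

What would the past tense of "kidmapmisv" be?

mikidmapmisvoth

sefmagm and solfutm both end in -m yet inflect differently (sefmugm, misolfutmoth), so the final letter is not what conditions the rule; the second-to-last letter is.
"kidmapmisv" has second-to-last letter 's'. The one such stem in the data (tugdesw → mitugdeswoth) adds mi- … -oth around the stem, so the same rule applies.
So kidmapmisv → mikidmapmisvoth.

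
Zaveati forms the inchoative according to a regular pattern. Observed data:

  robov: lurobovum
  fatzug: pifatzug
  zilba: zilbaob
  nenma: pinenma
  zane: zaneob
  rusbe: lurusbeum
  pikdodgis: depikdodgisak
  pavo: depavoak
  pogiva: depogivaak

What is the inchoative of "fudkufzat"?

"fudkufzat" begins with f-. The one such stem in the data (fatzug → pifatzug) adds the prefix pi-, so the same rule applies.
So fudkufzat → pifudkufzat.

pifudkufzat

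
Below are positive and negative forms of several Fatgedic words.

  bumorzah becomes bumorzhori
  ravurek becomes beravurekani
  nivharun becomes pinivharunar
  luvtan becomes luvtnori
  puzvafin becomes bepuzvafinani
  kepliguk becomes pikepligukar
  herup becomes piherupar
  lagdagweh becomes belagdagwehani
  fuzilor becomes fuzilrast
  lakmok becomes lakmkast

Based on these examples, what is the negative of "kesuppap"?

luvtan and nivharun both end in -n yet inflect differently (luvtnori, pinivharunar), so the final letter is not what conditions the rule; the last vowel is.
"kesuppap" has last vowel 'a'. The stems whose last vowel is 'a' (luvtan → luvtnori, bumorzah → bumorzhori) delete the last vowel and add -ori.
So kesuppap → kesupppori.

kesupppori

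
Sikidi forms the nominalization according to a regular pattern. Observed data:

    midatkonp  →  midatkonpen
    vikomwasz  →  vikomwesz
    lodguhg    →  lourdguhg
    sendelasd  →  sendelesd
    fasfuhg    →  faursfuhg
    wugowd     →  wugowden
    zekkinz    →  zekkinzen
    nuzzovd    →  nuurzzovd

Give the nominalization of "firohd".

zekkinz and vikomwasz both end in -z yet inflect differently (zekkinzen, vikomwesz), so the final letter is not what conditions the rule; the second-to-last letter is.
"firohd" has second-to-last letter 'h'. The stems whose second-to-last letter is 'h' (fasfuhg → faursfuhg, lodguhg → lourdguhg) insert -ur- after the first vowel.
The other patterns: stems whose second-to-last letter is 'n' or 'w' add -en; stems whose second-to-last letter is 's' change the last vowel to 'e'.
So firohd → fiurrohd.

fiurrohd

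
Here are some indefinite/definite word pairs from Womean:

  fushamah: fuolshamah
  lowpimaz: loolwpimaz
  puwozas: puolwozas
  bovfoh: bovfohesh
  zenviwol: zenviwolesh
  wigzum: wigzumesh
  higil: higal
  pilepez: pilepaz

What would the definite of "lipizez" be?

fushamah and bovfoh both end in -h yet inflect differently (fuolshamah, bovfohesh), so the final letter is not what conditions the rule; the last vowel is.
"lipizez" has last vowel 'e'. The one such stem in the data (pilepez → pilepaz) changes the last vowel to 'a' (as does higil), so the same rule applies.
The other patterns: stems whose last vowel is 'a' insert -ol- after the first vowel; stems whose last vowel is 'o' or 'u' add -esh.
So lipizez → lipizaz.

lipizaz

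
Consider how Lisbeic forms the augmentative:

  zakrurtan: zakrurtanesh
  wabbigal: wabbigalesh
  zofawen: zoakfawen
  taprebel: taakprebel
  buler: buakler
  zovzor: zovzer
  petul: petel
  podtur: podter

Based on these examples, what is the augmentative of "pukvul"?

pukvel

zakrurtan and zofawen both end in -n yet inflect differently (zakrurtanesh, zoakfawen), so the final letter is not what conditions the rule; the last vowel is.
"pukvul" has last vowel 'u'. The stems whose last vowel is 'u' (petul → petel, podtur → podter) change the last vowel to 'e'.
So pukvul → pukvel.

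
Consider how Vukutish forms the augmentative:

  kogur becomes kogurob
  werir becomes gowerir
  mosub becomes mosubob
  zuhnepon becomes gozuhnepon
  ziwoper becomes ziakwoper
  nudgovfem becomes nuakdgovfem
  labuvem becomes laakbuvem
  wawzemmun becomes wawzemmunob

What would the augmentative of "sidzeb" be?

siakdzeb

"sidzeb" has last vowel 'e'. The stems whose last vowel is 'e' (ziwoper → ziakwoper, nudgovfem → nuakdgovfem, labuvem → laakbuvem) insert -ak- after the first vowel.
The other patterns: stems whose last vowel is 'u' add -ob; stems whose last vowel is 'i' or 'o' add the prefix go-.
So sidzeb → siakdzeb.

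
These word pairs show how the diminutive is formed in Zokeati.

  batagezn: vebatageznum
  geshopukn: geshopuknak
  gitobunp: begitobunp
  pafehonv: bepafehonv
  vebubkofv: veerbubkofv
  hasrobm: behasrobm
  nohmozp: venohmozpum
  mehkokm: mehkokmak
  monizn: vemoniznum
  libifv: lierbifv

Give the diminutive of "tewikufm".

geshopukn and batagezn both end in -n yet inflect differently (geshopuknak, vebatageznum), so the final letter is not what conditions the rule; the second-to-last letter is.
"tewikufm" has second-to-last letter 'f'. The stems whose second-to-last letter is 'f' (libifv → lierbifv, vebubkofv → veerbubkofv) insert -er- after the first vowel.
So tewikufm → teerwikufm.

teerwikufm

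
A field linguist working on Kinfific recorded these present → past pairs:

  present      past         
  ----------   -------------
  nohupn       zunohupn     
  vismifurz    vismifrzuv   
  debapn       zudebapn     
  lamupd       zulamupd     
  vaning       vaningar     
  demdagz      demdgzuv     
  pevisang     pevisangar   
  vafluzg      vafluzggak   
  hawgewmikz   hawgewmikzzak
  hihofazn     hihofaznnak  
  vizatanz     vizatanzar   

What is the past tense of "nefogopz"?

vaning and vafluzg both end in -g yet inflect differently (vaningar, vafluzggak), so the final letter is not what conditions the rule; the second-to-last letter is.
"nefogopz" has second-to-last letter 'p'. The stems whose second-to-last letter is 'p' (debapn → zudebapn, nohupn → zunohupn, lamupd → zulamupd) add the prefix zu-.
The other patterns: stems whose second-to-last letter is 'n' add -ar; stems whose second-to-last letter is 'k' or 'z' double the final consonant and add -ak; stems whose second-to-last letter is 'g' or 'r' delete the last vowel and add -uv.
So nefogopz → zunefogopz.

zunefogopz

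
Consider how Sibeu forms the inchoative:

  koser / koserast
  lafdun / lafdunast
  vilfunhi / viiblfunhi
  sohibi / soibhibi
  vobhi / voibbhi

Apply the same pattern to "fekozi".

feibkozi

"fekozi" ends in a vowel. The stems ending in a vowel (vilfunhi → viiblfunhi, sohibi → soibhibi, vobhi → voibbhi) insert -ib- after the first vowel.
The other pattern: stems ending in a consonant add -ast.
So fekozi → feibkozi.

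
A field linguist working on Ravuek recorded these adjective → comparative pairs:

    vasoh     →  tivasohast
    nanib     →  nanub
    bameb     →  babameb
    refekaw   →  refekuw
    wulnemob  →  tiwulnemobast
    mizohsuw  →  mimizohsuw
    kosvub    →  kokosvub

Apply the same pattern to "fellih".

wulnemob and nanib both end in -b yet inflect differently (tiwulnemobast, nanub), so the final letter is not what conditions the rule; the last vowel is.
"fellih" has last vowel 'i'. The one such stem in the data (nanib → nanub) changes the last vowel to 'u' (as does refekaw), so the same rule applies.
The other patterns: stems whose last vowel is 'o' add ti- … -ast around the stem; stems whose last vowel is 'e' or 'u' repeat the first consonant+vowel as a prefix.
So fellih → felluh.

felluh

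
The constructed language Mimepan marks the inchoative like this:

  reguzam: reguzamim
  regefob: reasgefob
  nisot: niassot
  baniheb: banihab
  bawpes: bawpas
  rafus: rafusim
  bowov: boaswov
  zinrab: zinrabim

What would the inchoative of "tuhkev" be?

regefob and baniheb both end in -b yet inflect differently (reasgefob, banihab), so the final letter is not what conditions the rule; the last vowel is.
"tuhkev" has last vowel 'e'. The stems whose last vowel is 'e' (bawpes → bawpas, baniheb → banihab) change the last vowel to 'a'.
So tuhkev → tuhkav.

tuhkav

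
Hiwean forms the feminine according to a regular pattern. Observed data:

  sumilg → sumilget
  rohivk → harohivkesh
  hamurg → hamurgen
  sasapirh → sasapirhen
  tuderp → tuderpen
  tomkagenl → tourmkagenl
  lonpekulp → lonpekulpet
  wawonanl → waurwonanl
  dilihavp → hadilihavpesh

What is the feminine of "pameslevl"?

hapameslevlesh

sumilg and hamurg both end in -g yet inflect differently (sumilget, hamurgen), so the final letter is not what conditions the rule; the second-to-last letter is.
"pameslevl" has second-to-last letter 'v'. The stems whose second-to-last letter is 'v' (rohivk → harohivkesh, dilihavp → hadilihavpesh) add ha- … -esh around the stem.
The other patterns: stems whose second-to-last letter is 'l' add -et; stems whose second-to-last letter is 'r' add -en; stems whose second-to-last letter is 'n' insert -ur- after the first vowel.
So pameslevl → hapameslevlesh.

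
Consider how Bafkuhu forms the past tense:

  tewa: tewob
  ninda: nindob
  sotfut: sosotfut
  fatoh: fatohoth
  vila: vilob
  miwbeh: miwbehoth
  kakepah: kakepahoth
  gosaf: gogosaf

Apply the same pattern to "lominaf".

lolominaf

tewa and kakepah both have last vowel 'a' yet inflect differently (tewob, kakepahoth), so the last vowel is not what conditions the rule; the final letter is.
"lominaf" ends in -f. The one such stem in the data (gosaf → gogosaf) repeats the first consonant+vowel as a prefix (as does sotfut), so the same rule applies.
So lominaf → lolominaf.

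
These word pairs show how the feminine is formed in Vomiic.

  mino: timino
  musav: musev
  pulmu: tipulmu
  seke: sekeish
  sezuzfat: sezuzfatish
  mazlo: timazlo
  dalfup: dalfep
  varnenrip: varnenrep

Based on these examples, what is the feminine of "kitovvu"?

tikitovvu

pulmu and dalfup both have last vowel 'u' yet inflect differently (tipulmu, dalfep), so the last vowel is not what conditions the rule; the final letter is.
"kitovvu" ends in -u. The one such stem in the data (pulmu → tipulmu) adds the prefix ti-, so the same rule applies.
So kitovvu → tikitovvu.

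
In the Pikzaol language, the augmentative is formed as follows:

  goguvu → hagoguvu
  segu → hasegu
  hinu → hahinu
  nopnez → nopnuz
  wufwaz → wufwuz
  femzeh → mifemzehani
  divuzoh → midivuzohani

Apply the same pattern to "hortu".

nopnez and femzeh both have last vowel 'e' yet inflect differently (nopnuz, mifemzehani), so the last vowel is not what conditions the rule; the final letter is.
"hortu" ends in -u. The stems ending in -u (goguvu → hagoguvu, segu → hasegu, hinu → hahinu) add the prefix ha-.
The other patterns: stems ending in -z change the last vowel to 'u'; stems ending in -h add mi- … -ani around the stem.
So hortu → hahortu.

hahortu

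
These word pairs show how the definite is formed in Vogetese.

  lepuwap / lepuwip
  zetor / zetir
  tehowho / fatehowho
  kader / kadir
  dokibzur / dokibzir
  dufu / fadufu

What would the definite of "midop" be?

dokibzur and dufu both have last vowel 'u' yet inflect differently (dokibzir, fadufu), so the last vowel is not what conditions the rule; whether the stem ends in a vowel or a consonant is.
"midop" ends in a consonant. The stems ending in a consonant (kader → kadir, dokibzur → dokibzir, zetor → zetir) change the last vowel to 'i'.
So midop → midip.

midip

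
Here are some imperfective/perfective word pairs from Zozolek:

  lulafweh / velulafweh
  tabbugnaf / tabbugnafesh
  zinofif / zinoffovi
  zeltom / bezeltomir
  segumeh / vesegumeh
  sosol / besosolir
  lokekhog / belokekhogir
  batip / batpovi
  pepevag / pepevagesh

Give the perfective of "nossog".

lokekhog and pepevag both end in -g yet inflect differently (belokekhogir, pepevagesh), so the final letter is not what conditions the rule; the last vowel is.
"nossog" has last vowel 'o'. The stems whose last vowel is 'o' (zeltom → bezeltomir, lokekhog → belokekhogir, sosol → besosolir) add be- … -ir around the stem.
So nossog → benossogir.

benossogir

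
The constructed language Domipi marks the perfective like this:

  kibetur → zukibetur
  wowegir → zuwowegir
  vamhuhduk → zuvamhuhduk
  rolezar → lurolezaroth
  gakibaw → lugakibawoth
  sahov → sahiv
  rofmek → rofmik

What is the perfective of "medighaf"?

kibetur and rolezar both end in -r yet inflect differently (zukibetur, lurolezaroth), so the final letter is not what conditions the rule; the last vowel is.
"medighaf" has last vowel 'a'. The stems whose last vowel is 'a' (rolezar → lurolezaroth, gakibaw → lugakibawoth) add lu- … -oth around the stem.
So medighaf → lumedighafoth.

lumedighafoth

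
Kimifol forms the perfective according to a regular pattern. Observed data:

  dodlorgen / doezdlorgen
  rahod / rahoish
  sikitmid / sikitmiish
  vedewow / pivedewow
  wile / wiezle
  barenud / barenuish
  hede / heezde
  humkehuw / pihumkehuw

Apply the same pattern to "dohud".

dohuish

rahod and vedewow both have last vowel 'o' yet inflect differently (rahoish, pivedewow), so the last vowel is not what conditions the rule; the final letter is.
"dohud" ends in -d. The stems ending in -d (rahod → rahoish, barenud → barenuish, sikitmid → sikitmiish) drop the final letter and add -ish.
So dohud → dohuish.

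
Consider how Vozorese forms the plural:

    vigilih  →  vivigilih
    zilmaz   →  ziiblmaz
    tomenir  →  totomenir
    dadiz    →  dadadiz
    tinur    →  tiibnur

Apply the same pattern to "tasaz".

taibsaz

dadiz and zilmaz both end in -z yet inflect differently (dadadiz, ziiblmaz), so the final letter is not what conditions the rule; the last vowel is.
"tasaz" has last vowel 'a'. The one such stem in the data (zilmaz → ziiblmaz) inserts -ib- after the first vowel (as does tinur), so the same rule applies.
The other pattern: stems whose last vowel is 'i' repeat the first consonant+vowel as a prefix.
So tasaz → taibsaz.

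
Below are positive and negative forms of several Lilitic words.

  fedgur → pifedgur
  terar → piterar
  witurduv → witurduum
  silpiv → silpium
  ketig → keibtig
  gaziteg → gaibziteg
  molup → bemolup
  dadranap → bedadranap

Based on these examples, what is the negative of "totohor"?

pitotohor

fedgur and witurduv both have last vowel 'u' yet inflect differently (pifedgur, witurduum), so the last vowel is not what conditions the rule; the final letter is.
"totohor" ends in -r. The stems ending in -r (fedgur → pifedgur, terar → piterar) add the prefix pi-.
So totohor → pitotohor.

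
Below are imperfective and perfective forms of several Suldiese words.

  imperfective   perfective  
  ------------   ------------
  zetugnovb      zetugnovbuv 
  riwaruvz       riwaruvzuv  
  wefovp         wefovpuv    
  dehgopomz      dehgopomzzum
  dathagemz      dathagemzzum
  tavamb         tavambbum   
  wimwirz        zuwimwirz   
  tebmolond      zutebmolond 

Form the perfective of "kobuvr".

riwaruvz and dehgopomz both end in -z yet inflect differently (riwaruvzuv, dehgopomzzum), so the final letter is not what conditions the rule; the second-to-last letter is.
"kobuvr" has second-to-last letter 'v'. The stems whose second-to-last letter is 'v' (zetugnovb → zetugnovbuv, riwaruvz → riwaruvzuv, wefovp → wefovpuv) add -uv.
The other patterns: stems whose second-to-last letter is 'm' double the final consonant and add -um; stems whose second-to-last letter is 'n' or 'r' add the prefix zu-.
So kobuvr → kobuvruv.

kobuvruv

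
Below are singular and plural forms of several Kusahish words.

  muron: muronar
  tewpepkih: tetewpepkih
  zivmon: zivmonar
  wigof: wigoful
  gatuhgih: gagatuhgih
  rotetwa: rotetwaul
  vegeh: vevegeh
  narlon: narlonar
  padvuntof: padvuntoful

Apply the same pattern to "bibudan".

bibudanar

narlon and padvuntof both have last vowel 'o' yet inflect differently (narlonar, padvuntoful), so the last vowel is not what conditions the rule; the final letter is.
"bibudan" ends in -n. The stems ending in -n (narlon → narlonar, muron → muronar, zivmon → zivmonar) add -ar.
So bibudan → bibudanar.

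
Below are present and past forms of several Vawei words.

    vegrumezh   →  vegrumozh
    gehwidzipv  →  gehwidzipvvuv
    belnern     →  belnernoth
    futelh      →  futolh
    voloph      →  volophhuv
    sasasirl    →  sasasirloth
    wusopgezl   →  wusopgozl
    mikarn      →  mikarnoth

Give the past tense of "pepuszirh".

pepuszirhoth

voloph and futelh both end in -h yet inflect differently (volophhuv, futolh), so the final letter is not what conditions the rule; the second-to-last letter is.
"pepuszirh" has second-to-last letter 'r'. The stems whose second-to-last letter is 'r' (mikarn → mikarnoth, sasasirl → sasasirloth, belnern → belnernoth) add -oth.
So pepuszirh → pepuszirhoth.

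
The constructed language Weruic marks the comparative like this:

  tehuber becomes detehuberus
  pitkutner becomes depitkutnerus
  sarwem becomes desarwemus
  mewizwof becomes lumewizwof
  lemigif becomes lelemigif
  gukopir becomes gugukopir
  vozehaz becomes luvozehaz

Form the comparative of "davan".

ludavan

pitkutner and gukopir both end in -r yet inflect differently (depitkutnerus, gugukopir), so the final letter is not what conditions the rule; the last vowel is.
"davan" has last vowel 'a'. The one such stem in the data (vozehaz → luvozehaz) adds the prefix lu-, so the same rule applies.
The other patterns: stems whose last vowel is 'e' add de- … -us around the stem; stems whose last vowel is 'i' repeat the first consonant+vowel as a prefix.
So davan → ludavan.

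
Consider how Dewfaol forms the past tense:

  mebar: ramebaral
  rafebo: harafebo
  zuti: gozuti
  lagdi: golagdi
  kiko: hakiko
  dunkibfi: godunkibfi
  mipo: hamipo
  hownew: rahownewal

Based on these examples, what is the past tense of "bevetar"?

mipo and mebar both begin with m- yet inflect differently (hamipo, ramebaral), so the first letter is not what conditions the rule; the final letter is.
"bevetar" ends in -r. The one such stem in the data (mebar → ramebaral) adds ra- … -al around the stem, so the same rule applies.
The other patterns: stems ending in -o add the prefix ha-; stems ending in -i add the prefix go-.
So bevetar → rabevetaral.

rabevetaral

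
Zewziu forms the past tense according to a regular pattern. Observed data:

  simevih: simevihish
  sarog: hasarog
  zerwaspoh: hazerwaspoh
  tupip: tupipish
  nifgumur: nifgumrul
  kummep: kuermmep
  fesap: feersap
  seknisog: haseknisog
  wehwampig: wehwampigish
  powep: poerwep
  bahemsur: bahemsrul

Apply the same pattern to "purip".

puripish

seknisog and wehwampig both end in -g yet inflect differently (haseknisog, wehwampigish), so the final letter is not what conditions the rule; the last vowel is.
"purip" has last vowel 'i'. The stems whose last vowel is 'i' (wehwampig → wehwampigish, tupip → tupipish, simevih → simevihish) add -ish.
The other patterns: stems whose last vowel is 'o' add the prefix ha-; stems whose last vowel is 'u' delete the last vowel and add -ul; stems whose last vowel is 'a' or 'e' insert -er- after the first vowel.
So purip → puripish.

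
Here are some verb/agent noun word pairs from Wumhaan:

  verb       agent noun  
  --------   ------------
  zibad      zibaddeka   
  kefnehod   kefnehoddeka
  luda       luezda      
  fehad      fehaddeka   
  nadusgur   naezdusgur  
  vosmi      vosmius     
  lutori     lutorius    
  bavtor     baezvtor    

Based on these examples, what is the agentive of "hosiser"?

hoezsiser

fehad and luda both have last vowel 'a' yet inflect differently (fehaddeka, luezda), so the last vowel is not what conditions the rule; the final letter is.
"hosiser" ends in -r. The stems ending in -r (bavtor → baezvtor, nadusgur → naezdusgur) insert -ez- after the first vowel.
The other patterns: stems ending in -d double the final consonant and add -eka; stems ending in -i add -us.
So hosiser → hoezsiser.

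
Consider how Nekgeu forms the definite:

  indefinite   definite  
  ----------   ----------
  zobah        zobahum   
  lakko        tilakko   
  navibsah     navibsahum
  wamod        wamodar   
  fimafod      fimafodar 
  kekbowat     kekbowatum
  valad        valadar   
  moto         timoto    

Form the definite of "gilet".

giletum

moto and fimafod both have last vowel 'o' yet inflect differently (timoto, fimafodar), so the last vowel is not what conditions the rule; the final letter is.
"gilet" ends in -t. The one such stem in the data (kekbowat → kekbowatum) adds -um, so the same rule applies.
So gilet → giletum.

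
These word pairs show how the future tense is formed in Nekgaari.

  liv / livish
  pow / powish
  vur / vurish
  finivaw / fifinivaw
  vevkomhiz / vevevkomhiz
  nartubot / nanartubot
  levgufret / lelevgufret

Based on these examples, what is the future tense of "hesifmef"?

hehesifmef

pow and finivaw both end in -w yet inflect differently (powish, fifinivaw), so the final letter is not what conditions the rule; the number of vowels is.
"hesifmef" has 3 vowels. The stems with 3 vowels (finivaw → fifinivaw, vevkomhiz → vevevkomhiz, nartubot → nanartubot) repeat the first consonant+vowel as a prefix.
The other pattern: stems with 1 vowel add -ish.
So hesifmef → hehesifmef.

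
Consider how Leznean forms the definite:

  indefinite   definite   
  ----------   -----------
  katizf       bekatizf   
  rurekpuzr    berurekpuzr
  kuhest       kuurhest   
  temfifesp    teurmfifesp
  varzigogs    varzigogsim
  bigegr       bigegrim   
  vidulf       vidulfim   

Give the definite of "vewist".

rurekpuzr and bigegr both end in -r yet inflect differently (berurekpuzr, bigegrim), so the final letter is not what conditions the rule; the second-to-last letter is.
"vewist" has second-to-last letter 's'. The stems whose second-to-last letter is 's' (kuhest → kuurhest, temfifesp → teurmfifesp) insert -ur- after the first vowel.
The other patterns: stems whose second-to-last letter is 'z' add the prefix be-; stems whose second-to-last letter is 'g' or 'l' add -im.
So vewist → veurwist.

veurwist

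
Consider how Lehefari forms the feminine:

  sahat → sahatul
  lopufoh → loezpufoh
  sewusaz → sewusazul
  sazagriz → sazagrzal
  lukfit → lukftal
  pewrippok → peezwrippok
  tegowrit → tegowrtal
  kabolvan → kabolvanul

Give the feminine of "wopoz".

sahat and tegowrit both end in -t yet inflect differently (sahatul, tegowrtal), so the final letter is not what conditions the rule; the last vowel is.
"wopoz" has last vowel 'o'. The stems whose last vowel is 'o' (pewrippok → peezwrippok, lopufoh → loezpufoh) insert -ez- after the first vowel.
So wopoz → woezpoz.

woezpoz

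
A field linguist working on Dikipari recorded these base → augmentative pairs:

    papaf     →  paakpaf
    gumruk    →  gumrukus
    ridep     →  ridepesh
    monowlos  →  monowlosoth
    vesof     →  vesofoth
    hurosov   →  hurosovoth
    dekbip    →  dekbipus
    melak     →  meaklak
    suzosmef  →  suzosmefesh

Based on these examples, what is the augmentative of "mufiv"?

mufivus

papaf and vesof both end in -f yet inflect differently (paakpaf, vesofoth), so the final letter is not what conditions the rule; the last vowel is.
"mufiv" has last vowel 'i'. The one such stem in the data (dekbip → dekbipus) adds -us, so the same rule applies.
The other patterns: stems whose last vowel is 'a' insert -ak- after the first vowel; stems whose last vowel is 'o' add -oth; stems whose last vowel is 'e' add -esh.
So mufiv → mufivus.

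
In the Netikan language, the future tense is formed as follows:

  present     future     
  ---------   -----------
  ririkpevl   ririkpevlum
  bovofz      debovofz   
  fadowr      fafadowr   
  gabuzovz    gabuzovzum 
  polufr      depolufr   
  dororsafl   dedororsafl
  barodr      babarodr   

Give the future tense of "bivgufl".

ririkpevl and dororsafl both end in -l yet inflect differently (ririkpevlum, dedororsafl), so the final letter is not what conditions the rule; the second-to-last letter is.
"bivgufl" has second-to-last letter 'f'. The stems whose second-to-last letter is 'f' (dororsafl → dedororsafl, polufr → depolufr, bovofz → debovofz) add the prefix de-.
The other patterns: stems whose second-to-last letter is 'v' add -um; stems whose second-to-last letter is 'd' or 'w' repeat the first consonant+vowel as a prefix.
So bivgufl → debivgufl.

debivgufl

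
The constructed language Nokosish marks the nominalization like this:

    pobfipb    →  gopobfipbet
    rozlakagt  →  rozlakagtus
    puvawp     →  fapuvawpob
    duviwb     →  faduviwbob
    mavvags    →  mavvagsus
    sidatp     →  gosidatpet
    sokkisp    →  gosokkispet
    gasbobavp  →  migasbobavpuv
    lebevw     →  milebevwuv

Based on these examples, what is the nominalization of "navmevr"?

minavmevruv

"navmevr" has second-to-last letter 'v'. The stems whose second-to-last letter is 'v' (gasbobavp → migasbobavpuv, lebevw → milebevwuv) add mi- … -uv around the stem.
The other patterns: stems whose second-to-last letter is 'g' add -us; stems whose second-to-last letter is 'w' add fa- … -ob around the stem; stems whose second-to-last letter is 'p', 's' or 't' add go- … -et around the stem.
So navmevr → minavmevruv.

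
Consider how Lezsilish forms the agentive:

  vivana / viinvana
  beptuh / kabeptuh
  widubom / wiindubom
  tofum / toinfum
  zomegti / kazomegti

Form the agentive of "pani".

kapani

beptuh and tofum both have last vowel 'u' yet inflect differently (kabeptuh, toinfum), so the last vowel is not what conditions the rule; the final letter is.
"pani" ends in -i. The one such stem in the data (zomegti → kazomegti) adds the prefix ka-, so the same rule applies.
So pani → kapani.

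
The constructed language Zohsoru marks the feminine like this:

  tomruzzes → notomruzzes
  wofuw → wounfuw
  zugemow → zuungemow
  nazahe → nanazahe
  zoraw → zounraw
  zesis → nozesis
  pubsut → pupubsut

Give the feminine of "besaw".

wofuw and pubsut both have last vowel 'u' yet inflect differently (wounfuw, pupubsut), so the last vowel is not what conditions the rule; the final letter is.
"besaw" ends in -w. The stems ending in -w (wofuw → wounfuw, zugemow → zuungemow, zoraw → zounraw) insert -un- after the first vowel.
So besaw → beunsaw.

beunsaw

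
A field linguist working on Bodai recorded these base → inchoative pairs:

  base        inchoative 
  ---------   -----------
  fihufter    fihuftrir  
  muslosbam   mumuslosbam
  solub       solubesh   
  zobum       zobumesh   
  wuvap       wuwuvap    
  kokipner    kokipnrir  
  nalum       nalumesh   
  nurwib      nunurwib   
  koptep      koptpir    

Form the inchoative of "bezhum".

bezhumesh

nalum and muslosbam both end in -m yet inflect differently (nalumesh, mumuslosbam), so the final letter is not what conditions the rule; the last vowel is.
"bezhum" has last vowel 'u'. The stems whose last vowel is 'u' (nalum → nalumesh, zobum → zobumesh, solub → solubesh) add -esh.
The other patterns: stems whose last vowel is 'e' delete the last vowel and add -ir; stems whose last vowel is 'a' or 'i' repeat the first consonant+vowel as a prefix.
So bezhum → bezhumesh.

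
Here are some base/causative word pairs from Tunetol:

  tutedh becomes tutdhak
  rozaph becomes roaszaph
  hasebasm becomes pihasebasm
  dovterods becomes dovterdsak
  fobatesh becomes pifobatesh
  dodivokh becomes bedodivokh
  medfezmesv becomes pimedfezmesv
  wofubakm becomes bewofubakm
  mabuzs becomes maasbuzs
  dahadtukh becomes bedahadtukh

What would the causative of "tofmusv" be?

"tofmusv" has second-to-last letter 's'. The stems whose second-to-last letter is 's' (hasebasm → pihasebasm, medfezmesv → pimedfezmesv, fobatesh → pifobatesh) add the prefix pi-.
So tofmusv → pitofmusv.

pitofmusv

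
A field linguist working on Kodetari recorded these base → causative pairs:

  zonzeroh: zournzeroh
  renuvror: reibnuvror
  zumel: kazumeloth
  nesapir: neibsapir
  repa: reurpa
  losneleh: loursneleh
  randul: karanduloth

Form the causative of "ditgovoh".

diurtgovoh

zumel and losneleh both have last vowel 'e' yet inflect differently (kazumeloth, loursneleh), so the last vowel is not what conditions the rule; the final letter is.
"ditgovoh" ends in -h. The stems ending in -h (losneleh → loursneleh, zonzeroh → zournzeroh) insert -ur- after the first vowel.
So ditgovoh → diurtgovoh.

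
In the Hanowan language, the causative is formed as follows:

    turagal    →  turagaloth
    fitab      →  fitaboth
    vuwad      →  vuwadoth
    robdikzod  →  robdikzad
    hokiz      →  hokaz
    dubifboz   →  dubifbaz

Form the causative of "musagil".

musagal

vuwad and robdikzod both end in -d yet inflect differently (vuwadoth, robdikzad), so the final letter is not what conditions the rule; the last vowel is.
"musagil" has last vowel 'i'. The one such stem in the data (hokiz → hokaz) changes the last vowel to 'a' (as do robdikzod, dubifboz), so the same rule applies.
So musagil → musagal.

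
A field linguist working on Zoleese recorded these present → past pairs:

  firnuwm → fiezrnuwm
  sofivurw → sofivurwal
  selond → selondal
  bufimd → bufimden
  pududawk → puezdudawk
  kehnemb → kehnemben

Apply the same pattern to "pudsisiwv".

bufimd and selond both end in -d yet inflect differently (bufimden, selondal), so the final letter is not what conditions the rule; the second-to-last letter is.
"pudsisiwv" has second-to-last letter 'w'. The stems whose second-to-last letter is 'w' (pududawk → puezdudawk, firnuwm → fiezrnuwm) insert -ez- after the first vowel.
The other patterns: stems whose second-to-last letter is 'm' add -en; stems whose second-to-last letter is 'n' or 'r' add -al.
So pudsisiwv → puezdsisiwv.

puezdsisiwv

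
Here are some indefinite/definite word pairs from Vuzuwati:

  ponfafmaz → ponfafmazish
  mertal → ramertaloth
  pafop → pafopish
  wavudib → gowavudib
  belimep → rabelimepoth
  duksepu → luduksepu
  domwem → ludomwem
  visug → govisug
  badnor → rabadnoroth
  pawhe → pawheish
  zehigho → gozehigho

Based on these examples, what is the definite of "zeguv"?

belimep and pafop both end in -p yet inflect differently (rabelimepoth, pafopish), so the final letter is not what conditions the rule; the first letter is.
"zeguv" begins with z-. The one such stem in the data (zehigho → gozehigho) adds the prefix go-, so the same rule applies.
So zeguv → gozeguv.

gozeguv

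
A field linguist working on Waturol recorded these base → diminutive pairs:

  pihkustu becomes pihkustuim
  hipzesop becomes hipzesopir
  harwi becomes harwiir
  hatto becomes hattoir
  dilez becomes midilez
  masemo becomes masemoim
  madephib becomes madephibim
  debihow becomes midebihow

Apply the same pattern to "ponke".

hatto and masemo both end in -o yet inflect differently (hattoir, masemoim), so the final letter is not what conditions the rule; the first letter is.
"ponke" begins with p-. The one such stem in the data (pihkustu → pihkustuim) adds -im, so the same rule applies.
So ponke → ponkeim.

ponkeim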